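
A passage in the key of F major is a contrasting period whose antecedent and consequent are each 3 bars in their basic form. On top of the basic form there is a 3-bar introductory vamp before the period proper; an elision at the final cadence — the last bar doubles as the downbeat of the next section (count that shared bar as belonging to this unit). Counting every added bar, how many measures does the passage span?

9 measures

Basic contrasting period: 3 + 3 = 6 bars.
6 (basic form) + 3 (introduction) = 9.
The elision shares a bar with the next section but does not change this unit's count.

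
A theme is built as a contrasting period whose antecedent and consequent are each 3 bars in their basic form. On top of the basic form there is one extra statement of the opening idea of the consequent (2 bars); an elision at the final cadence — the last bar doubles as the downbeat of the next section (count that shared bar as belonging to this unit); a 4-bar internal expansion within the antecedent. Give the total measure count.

12 measures

Basic contrasting period: 3 + 3 = 6 bars.
6 (basic form) + 2 (extra statement) + 4 (internal expansion) = 12.
The elision shares a bar with the next section but does not change this unit's count.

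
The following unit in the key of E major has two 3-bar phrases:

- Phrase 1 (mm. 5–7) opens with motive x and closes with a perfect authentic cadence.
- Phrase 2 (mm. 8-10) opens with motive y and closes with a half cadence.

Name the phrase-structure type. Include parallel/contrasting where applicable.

phrase group

The second phrase closes with a half cadence, which is not stronger than the first phrase's perfect authentic cadence; without a weak→strong cadential pair there is no antecedent–consequent relationship, so this is a phrase group rather than a period.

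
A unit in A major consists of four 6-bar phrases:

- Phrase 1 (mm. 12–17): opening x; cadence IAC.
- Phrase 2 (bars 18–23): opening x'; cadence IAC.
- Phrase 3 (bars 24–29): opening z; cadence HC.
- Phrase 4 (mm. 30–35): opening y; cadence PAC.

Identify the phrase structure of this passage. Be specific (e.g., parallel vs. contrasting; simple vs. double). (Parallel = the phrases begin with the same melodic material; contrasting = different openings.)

contrasting double period

Four phrases in two halves: the first half (measures 12–23) ends with an imperfect authentic cadence, the second (mm. 24–35) with a perfect authentic cadence — a large antecedent–consequent pair, i.e. a double period.
Phrase 3 begins with different material from phrase 1, making it contrasting.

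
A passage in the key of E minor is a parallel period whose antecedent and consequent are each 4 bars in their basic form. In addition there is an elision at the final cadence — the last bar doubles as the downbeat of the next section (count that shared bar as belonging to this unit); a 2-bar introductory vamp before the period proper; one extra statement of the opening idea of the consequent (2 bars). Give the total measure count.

Basic parallel period: 4 + 4 = 8 bars.
8 (basic form) + 2 (introduction) + 2 (extra statement) = 12.
The elision shares a bar with the next section but does not change this unit's count.

12 measures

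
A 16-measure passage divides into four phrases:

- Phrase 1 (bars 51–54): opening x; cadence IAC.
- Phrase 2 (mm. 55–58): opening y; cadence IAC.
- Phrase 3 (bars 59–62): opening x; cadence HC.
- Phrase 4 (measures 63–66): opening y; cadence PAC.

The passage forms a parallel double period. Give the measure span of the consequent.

In a double period the four phrases pair into a large antecedent (phrases 1–2, ending imperfect authentic cadence) and a large consequent (phrases 3–4, ending perfect authentic cadence). The consequent spans mm. 59-66.

measures 59–66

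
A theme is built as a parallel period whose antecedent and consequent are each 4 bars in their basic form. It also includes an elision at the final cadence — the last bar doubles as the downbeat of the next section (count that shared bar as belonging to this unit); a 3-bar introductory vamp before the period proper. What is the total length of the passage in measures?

Basic parallel period: 4 + 4 = 8 bars.
8 (basic form) + 3 (introduction) = 11.
The elision shares a bar with the next section but does not change this unit's count.

11 measures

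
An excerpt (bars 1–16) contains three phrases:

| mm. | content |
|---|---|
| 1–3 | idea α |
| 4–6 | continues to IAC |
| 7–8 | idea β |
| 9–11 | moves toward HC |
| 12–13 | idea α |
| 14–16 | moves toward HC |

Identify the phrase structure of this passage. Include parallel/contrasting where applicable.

phrase group

The final phrase closes with a half cadence, which is not stronger than the preceding half cadence; the 3 phrases lack an overall antecedent–consequent design and so form a phrase group.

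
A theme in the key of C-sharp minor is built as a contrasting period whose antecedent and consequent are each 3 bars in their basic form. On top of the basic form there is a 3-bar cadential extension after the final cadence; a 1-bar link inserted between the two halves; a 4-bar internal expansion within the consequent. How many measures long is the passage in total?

14 measures

Basic contrasting period: 3 + 3 = 6 bars.
6 (basic form) + 3 (cadential extension) + 1 (link) + 4 (internal expansion) = 14.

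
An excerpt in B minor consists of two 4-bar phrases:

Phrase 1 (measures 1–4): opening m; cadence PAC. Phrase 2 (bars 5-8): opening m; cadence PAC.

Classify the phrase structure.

repeated phrase

Both phrases have the same opening (m) and the same cadence (perfect authentic cadence): the second is a restatement, not a consequent, so this is a repeated phrase rather than a period.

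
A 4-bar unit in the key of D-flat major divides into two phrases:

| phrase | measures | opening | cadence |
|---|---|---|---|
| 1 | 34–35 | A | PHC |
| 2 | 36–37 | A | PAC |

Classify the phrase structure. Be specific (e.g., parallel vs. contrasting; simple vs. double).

parallel period

Phrase 1 ends with a Phrygian half cadence (weaker) and phrase 2 with a perfect authentic cadence (stronger): antecedent + consequent = a period.
The two phrases open with the same material (A / A), so the period is parallel.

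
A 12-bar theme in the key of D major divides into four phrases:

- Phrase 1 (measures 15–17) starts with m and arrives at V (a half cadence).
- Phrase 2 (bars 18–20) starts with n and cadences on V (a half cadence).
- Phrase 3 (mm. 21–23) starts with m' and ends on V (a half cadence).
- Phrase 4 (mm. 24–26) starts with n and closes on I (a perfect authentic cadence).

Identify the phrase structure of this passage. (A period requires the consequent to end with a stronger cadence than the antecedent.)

Four phrases in two halves: the first half (mm. 15–20) ends with a half cadence, the second (mm. 21–26) with a perfect authentic cadence — a large antecedent–consequent pair, i.e. a double period.
Phrase 3 begins with the same material as phrase 1, making it parallel.

parallel double period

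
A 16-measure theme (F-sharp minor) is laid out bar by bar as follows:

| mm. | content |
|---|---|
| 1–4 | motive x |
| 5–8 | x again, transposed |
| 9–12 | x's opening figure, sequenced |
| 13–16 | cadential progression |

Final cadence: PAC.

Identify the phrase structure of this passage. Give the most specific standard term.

Basic idea (mm. 1–4) + its repetition (mm. 5–8) form the presentation; fragmentation and cadence (mm. 9-16) form the continuation — the 16-bar whole is a sentence.

sentence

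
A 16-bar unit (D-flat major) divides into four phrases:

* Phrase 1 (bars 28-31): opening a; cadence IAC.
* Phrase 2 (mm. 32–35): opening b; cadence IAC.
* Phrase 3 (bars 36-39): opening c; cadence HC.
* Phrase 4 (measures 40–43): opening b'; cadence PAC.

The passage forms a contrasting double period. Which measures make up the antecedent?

measures 28–35

In a double period the first pair of phrases (ending imperfect authentic cadence) is the large antecedent and the second pair (ending perfect authentic cadence) is the large consequent; the antecedent is measures 28–35.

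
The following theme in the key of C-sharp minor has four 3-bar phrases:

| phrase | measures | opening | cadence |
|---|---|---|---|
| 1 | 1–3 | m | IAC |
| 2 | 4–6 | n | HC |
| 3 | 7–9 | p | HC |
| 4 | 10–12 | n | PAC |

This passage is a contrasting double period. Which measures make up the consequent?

measures 7–12

In a double period the four phrases pair into a large antecedent (phrases 1–2, ending half cadence) and a large consequent (phrases 3–4, ending perfect authentic cadence). The consequent spans measures 7–12.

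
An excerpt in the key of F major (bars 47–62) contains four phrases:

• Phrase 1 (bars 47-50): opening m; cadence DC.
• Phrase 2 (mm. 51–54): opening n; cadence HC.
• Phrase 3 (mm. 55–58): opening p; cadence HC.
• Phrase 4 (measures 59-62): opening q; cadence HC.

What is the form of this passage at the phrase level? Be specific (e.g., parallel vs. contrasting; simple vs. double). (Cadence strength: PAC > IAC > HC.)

phrase group

Phrase 4 ends with a half cadence, no stronger than phrase 2's half cadence, so the four phrases do not form a double period; nor do phrases 3–4 duplicate 1–2, so it is not a repeated period. With no phrase reaching a conclusive cadence, the passage is a phrase group.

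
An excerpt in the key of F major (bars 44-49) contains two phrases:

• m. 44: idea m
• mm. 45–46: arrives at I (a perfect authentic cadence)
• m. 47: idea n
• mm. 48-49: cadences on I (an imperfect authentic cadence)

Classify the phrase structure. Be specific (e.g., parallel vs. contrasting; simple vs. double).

phrase group

The second phrase closes with an imperfect authentic cadence, which is not stronger than the first phrase's perfect authentic cadence; without a weak→strong cadential pair there is no antecedent–consequent relationship, so this is a phrase group rather than a period.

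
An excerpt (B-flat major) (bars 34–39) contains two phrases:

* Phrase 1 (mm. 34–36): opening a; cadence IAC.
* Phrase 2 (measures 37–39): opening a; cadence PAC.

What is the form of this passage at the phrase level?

Phrase 1 ends with an imperfect authentic cadence (weaker) and phrase 2 with a perfect authentic cadence (stronger): antecedent + consequent = a period.
The two phrases open with the same material (a / a), so the period is parallel.

parallel period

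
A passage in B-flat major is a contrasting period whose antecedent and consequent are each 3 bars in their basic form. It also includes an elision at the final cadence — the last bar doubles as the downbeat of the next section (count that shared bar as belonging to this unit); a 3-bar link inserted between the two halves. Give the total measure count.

Basic contrasting period: 3 + 3 = 6 bars.
6 (basic form) + 3 (link) = 9.
The elision shares a bar with the next section but does not change this unit's count.

9 measures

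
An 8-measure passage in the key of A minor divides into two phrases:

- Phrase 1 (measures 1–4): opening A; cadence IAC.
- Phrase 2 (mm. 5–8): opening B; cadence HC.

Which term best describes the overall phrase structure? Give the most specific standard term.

The second phrase closes with a half cadence, which is not stronger than the first phrase's imperfect authentic cadence; without a weak→strong cadential pair there is no antecedent–consequent relationship, so this is a phrase group rather than a period.

phrase group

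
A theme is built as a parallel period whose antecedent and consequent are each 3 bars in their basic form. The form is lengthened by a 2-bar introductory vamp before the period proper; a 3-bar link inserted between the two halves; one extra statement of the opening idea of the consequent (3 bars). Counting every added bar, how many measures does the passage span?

Basic parallel period: 3 + 3 = 6 bars.
6 (basic form) + 2 (introduction) + 3 (link) + 3 (extra statement) = 14.

14 measures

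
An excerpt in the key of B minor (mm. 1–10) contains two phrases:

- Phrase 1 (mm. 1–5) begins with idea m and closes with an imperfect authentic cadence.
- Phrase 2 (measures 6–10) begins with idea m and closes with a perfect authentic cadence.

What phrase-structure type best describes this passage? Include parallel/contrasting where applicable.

Phrase 1 ends with an imperfect authentic cadence (weaker) and phrase 2 with a perfect authentic cadence (stronger): antecedent + consequent = a period.
The two phrases open with the same material (m / m), so the period is parallel.

parallel period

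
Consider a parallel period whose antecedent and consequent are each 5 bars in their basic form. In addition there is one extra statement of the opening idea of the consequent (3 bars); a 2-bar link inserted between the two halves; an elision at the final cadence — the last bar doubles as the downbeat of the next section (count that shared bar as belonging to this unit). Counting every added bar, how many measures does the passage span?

15 measures

Basic parallel period: 5 + 5 = 10 bars.
10 (basic form) + 3 (extra statement) + 2 (link) = 15.
The elision shares a bar with the next section but does not change this unit's count.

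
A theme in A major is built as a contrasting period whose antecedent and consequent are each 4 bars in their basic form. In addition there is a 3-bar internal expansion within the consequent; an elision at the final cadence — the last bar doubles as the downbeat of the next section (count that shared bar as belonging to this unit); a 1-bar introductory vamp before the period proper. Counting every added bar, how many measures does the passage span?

12 measures

Basic contrasting period: 4 + 4 = 8 bars.
8 (basic form) + 3 (internal expansion) + 1 (introduction) = 12.
The elision shares a bar with the next section but does not change this unit's count.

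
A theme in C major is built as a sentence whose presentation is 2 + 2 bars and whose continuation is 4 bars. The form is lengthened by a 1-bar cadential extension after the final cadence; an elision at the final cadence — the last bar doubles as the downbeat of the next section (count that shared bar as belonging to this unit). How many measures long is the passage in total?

Basic sentence: 2 + 2 + 4 = 8 bars.
8 (basic form) + 1 (cadential extension) = 9.
The elision shares a bar with the next section but does not change this unit's count.

9 measures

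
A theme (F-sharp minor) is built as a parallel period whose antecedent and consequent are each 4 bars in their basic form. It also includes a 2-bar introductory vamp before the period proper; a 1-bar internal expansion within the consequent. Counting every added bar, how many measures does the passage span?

11 measures

Basic parallel period: 4 + 4 = 8 bars.
8 (basic form) + 2 (introduction) + 1 (internal expansion) = 11.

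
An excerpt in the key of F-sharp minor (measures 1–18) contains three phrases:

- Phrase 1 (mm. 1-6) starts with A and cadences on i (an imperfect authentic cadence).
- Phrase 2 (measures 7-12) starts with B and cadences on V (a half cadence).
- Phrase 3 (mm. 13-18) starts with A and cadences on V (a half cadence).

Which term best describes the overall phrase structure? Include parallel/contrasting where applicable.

The final phrase closes with a half cadence, which is not stronger than the preceding half cadence; the 3 phrases lack an overall antecedent–consequent design and so form a phrase group.

phrase group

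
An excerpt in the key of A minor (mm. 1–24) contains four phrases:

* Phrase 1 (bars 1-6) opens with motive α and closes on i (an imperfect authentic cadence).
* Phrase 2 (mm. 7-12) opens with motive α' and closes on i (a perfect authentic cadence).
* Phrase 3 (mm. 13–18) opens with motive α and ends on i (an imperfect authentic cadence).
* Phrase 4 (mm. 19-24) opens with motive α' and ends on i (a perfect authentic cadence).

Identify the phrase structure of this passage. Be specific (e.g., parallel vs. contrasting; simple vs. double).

The cadence pattern IAC–PAC–IAC–PAC is weak–strong twice, and phrases 3–4 restate phrases 1–2: a period heard twice, not a double period (which would end weakly at phrase 2).

repeated period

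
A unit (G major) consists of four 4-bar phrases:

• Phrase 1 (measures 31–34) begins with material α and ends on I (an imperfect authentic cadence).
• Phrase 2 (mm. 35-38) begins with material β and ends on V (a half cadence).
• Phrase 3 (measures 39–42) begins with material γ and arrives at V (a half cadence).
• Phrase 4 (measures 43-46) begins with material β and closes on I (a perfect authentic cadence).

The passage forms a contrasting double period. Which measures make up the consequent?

In a double period the four phrases pair into a large antecedent (phrases 1–2, ending half cadence) and a large consequent (phrases 3–4, ending perfect authentic cadence). The consequent spans bars 39-46.

measures 39–46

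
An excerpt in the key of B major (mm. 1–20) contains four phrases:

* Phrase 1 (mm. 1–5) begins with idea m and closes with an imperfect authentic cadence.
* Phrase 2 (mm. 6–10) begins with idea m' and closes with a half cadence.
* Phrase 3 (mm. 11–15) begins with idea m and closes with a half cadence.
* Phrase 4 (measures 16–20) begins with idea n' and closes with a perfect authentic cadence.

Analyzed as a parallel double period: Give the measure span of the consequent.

measures 11–20

In a double period the four phrases pair into a large antecedent (phrases 1–2, ending half cadence) and a large consequent (phrases 3–4, ending perfect authentic cadence). The consequent spans mm. 11–20.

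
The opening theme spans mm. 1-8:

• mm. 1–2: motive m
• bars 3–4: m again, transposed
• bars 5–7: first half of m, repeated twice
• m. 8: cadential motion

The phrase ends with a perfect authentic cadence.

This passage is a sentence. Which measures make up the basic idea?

The presentation of a sentence is the basic idea (mm. 1–2) plus its repetition (mm. 3-4); the basic idea is therefore bars 1–2.

measures 1–2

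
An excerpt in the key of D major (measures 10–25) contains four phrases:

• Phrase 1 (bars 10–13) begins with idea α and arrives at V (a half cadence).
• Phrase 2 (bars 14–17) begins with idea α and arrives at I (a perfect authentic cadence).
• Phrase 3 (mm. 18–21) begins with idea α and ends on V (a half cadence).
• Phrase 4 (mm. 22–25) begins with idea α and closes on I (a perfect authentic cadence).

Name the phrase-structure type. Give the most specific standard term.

The cadence pattern HC–PAC–HC–PAC is weak–strong twice, and phrases 3–4 restate phrases 1–2: a period heard twice, not a double period (which would end weakly at phrase 2).

repeated period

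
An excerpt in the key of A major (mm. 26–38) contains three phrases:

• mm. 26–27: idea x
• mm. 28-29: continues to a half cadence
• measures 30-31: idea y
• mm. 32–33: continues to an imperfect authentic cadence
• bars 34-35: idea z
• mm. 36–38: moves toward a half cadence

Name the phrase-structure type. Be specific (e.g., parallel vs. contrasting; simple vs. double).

The final phrase closes with a half cadence, which is not stronger than the preceding imperfect authentic cadence; the 3 phrases lack an overall antecedent–consequent design and so form a phrase group.

phrase group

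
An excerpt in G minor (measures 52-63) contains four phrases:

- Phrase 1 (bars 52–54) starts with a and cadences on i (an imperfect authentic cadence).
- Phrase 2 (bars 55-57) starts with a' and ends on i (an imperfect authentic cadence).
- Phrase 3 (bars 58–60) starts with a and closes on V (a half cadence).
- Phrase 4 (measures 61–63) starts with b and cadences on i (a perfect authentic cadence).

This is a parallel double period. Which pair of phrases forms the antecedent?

phrases 1 and 2

In a double period the first pair of phrases (ending imperfect authentic cadence) is the large antecedent and the second pair (ending perfect authentic cadence) is the large consequent; the antecedent is phrases 1 and 2.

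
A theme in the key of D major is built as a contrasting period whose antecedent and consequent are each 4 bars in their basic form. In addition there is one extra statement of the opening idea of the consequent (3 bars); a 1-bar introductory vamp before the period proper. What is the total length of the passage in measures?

Basic contrasting period: 4 + 4 = 8 bars.
8 (basic form) + 3 (extra statement) + 1 (introduction) = 12.

12 measures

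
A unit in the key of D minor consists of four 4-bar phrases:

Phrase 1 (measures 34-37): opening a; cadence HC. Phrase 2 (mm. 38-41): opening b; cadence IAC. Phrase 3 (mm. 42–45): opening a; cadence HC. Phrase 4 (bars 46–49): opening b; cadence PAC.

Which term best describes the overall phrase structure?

Four phrases in two halves: the first half (bars 34–41) ends with an imperfect authentic cadence, the second (bars 42–49) with a perfect authentic cadence — a large antecedent–consequent pair, i.e. a double period.
Phrase 3 begins with the same material as phrase 1, making it parallel.

parallel double period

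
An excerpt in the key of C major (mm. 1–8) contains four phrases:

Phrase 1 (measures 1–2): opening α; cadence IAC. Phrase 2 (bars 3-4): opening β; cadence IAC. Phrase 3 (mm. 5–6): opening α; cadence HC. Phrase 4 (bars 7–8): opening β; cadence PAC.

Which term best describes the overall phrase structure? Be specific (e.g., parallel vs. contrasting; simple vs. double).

Four phrases in two halves: the first half (mm. 1–4) ends with an imperfect authentic cadence, the second (mm. 5–8) with a perfect authentic cadence — a large antecedent–consequent pair, i.e. a double period.
Phrase 3 begins with the same material as phrase 1, making it parallel.

parallel double period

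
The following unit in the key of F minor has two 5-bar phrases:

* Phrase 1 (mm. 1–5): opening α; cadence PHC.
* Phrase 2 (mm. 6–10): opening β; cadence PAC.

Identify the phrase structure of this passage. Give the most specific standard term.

Phrase 1 ends with a Phrygian half cadence (weaker) and phrase 2 with a perfect authentic cadence (stronger): antecedent + consequent = a period.
The two phrases open with different material (α / β), so the period is contrasting.

contrasting period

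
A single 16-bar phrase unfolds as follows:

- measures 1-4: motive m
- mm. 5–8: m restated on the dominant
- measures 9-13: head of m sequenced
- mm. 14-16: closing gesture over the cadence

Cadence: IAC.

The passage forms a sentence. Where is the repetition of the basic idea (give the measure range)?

The presentation of a sentence is the basic idea (measures 1–4) plus its repetition (measures 5–8); the repetition of the basic idea is therefore mm. 5–8.

measures 5–8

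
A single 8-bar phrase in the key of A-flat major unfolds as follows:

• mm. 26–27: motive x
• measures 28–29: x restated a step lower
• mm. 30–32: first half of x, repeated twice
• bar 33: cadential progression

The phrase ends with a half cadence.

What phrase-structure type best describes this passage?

Basic idea (measures 26-27) + its repetition (mm. 28–29) form the presentation; fragmentation and cadence (mm. 30–33) form the continuation — the 8-bar whole is a sentence.

sentence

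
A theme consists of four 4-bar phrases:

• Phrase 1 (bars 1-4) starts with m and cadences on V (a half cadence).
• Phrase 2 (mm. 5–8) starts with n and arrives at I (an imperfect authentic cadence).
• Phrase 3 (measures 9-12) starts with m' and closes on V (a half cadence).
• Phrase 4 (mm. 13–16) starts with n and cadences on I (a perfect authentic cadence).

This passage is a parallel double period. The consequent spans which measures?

In a double period the four phrases pair into a large antecedent (phrases 1–2, ending imperfect authentic cadence) and a large consequent (phrases 3–4, ending perfect authentic cadence). The consequent spans bars 9–16.

measures 9–16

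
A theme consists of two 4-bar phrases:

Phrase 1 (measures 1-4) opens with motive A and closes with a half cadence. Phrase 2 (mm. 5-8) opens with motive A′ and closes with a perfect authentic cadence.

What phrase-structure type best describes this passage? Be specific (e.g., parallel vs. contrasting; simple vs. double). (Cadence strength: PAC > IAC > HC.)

Phrase 1 ends with a half cadence (weaker) and phrase 2 with a perfect authentic cadence (stronger): antecedent + consequent = a period.
The two phrases open with the same material (A / A′), so the period is parallel.

parallel period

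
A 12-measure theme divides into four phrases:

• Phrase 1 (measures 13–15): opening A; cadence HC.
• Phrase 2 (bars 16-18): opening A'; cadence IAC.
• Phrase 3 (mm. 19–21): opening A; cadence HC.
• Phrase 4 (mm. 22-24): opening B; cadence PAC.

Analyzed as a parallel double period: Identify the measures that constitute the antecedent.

measures 13–18

In a double period the four phrases pair into a large antecedent (phrases 1–2, ending imperfect authentic cadence) and a large consequent (phrases 3–4, ending perfect authentic cadence). The antecedent spans mm. 13-18.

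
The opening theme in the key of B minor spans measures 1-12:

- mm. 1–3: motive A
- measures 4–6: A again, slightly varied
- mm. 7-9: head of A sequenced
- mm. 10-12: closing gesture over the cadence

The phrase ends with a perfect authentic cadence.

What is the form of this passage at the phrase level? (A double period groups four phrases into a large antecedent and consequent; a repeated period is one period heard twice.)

sentence

Basic idea (mm. 1–3) + its repetition (measures 4-6) form the presentation; fragmentation and cadence (mm. 7–12) form the continuation — the 12-bar whole is a sentence.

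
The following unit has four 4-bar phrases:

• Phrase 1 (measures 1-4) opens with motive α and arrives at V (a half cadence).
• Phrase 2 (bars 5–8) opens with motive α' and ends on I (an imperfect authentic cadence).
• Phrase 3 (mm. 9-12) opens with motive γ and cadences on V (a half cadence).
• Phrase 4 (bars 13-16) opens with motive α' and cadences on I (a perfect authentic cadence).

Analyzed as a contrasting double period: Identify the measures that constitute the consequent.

In a double period the four phrases pair into a large antecedent (phrases 1–2, ending imperfect authentic cadence) and a large consequent (phrases 3–4, ending perfect authentic cadence). The consequent spans mm. 9–16.

measures 9–16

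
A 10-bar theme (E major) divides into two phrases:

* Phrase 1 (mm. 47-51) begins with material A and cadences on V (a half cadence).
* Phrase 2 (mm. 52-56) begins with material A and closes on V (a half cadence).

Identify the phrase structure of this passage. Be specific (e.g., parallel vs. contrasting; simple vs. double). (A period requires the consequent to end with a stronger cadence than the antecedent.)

repeated phrase

Both phrases have the same opening (A) and the same cadence (half cadence): the second is a restatement, not a consequent, so this is a repeated phrase rather than a period.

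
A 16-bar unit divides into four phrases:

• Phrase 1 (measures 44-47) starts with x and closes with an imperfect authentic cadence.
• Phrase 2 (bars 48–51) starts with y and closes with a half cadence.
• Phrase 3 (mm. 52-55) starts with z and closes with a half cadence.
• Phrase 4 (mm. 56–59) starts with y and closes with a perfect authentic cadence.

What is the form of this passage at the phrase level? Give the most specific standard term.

Four phrases in two halves: the first half (mm. 44-51) ends with a half cadence, the second (measures 52–59) with a perfect authentic cadence — a large antecedent–consequent pair, i.e. a double period.
Phrase 3 begins with different material from phrase 1, making it contrasting.

contrasting double period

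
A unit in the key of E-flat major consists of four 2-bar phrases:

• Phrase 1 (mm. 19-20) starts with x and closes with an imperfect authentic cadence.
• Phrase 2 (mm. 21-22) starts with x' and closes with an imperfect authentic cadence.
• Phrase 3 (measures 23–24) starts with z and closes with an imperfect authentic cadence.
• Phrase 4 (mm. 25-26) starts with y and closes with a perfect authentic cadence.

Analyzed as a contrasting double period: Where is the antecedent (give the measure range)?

In a double period the four phrases pair into a large antecedent (phrases 1–2, ending imperfect authentic cadence) and a large consequent (phrases 3–4, ending perfect authentic cadence). The antecedent spans mm. 19-22.

measures 19–22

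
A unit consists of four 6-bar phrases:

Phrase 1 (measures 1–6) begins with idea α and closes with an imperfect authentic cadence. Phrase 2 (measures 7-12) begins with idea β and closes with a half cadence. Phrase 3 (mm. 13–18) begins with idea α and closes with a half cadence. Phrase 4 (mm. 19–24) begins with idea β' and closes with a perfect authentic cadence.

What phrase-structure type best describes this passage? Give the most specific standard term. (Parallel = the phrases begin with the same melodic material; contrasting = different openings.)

Four phrases in two halves: the first half (bars 1–12) ends with a half cadence, the second (bars 13–24) with a perfect authentic cadence — a large antecedent–consequent pair, i.e. a double period.
Phrase 3 begins with the same material as phrase 1, making it parallel.

parallel double period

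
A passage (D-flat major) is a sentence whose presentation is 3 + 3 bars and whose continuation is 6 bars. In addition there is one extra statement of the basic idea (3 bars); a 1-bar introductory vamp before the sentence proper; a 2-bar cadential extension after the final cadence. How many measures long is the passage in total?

18 measures

Basic sentence: 3 + 3 + 6 = 12 bars.
12 (basic form) + 3 (extra statement) + 1 (introduction) + 2 (cadential extension) = 18.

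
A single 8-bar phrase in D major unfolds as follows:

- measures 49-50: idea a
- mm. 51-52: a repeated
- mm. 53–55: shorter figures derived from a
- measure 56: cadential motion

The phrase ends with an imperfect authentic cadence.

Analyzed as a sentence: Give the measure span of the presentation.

The presentation of a sentence is the basic idea (measures 49–50) plus its repetition (mm. 51-52); the presentation is therefore bars 49-52.

measures 49–52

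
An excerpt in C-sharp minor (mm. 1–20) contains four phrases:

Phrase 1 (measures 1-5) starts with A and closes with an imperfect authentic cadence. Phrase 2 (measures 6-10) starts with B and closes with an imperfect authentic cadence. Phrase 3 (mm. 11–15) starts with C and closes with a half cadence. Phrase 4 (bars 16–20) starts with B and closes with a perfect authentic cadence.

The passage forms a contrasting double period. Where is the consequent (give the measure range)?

In a double period the four phrases pair into a large antecedent (phrases 1–2, ending imperfect authentic cadence) and a large consequent (phrases 3–4, ending perfect authentic cadence). The consequent spans bars 11–20.

measures 11–20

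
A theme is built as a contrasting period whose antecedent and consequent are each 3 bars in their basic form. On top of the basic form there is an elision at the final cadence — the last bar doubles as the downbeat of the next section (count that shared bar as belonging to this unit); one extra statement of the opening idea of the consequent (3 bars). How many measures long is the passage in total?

9 measures

Basic contrasting period: 3 + 3 = 6 bars.
6 (basic form) + 3 (extra statement) = 9.
The elision shares a bar with the next section but does not change this unit's count.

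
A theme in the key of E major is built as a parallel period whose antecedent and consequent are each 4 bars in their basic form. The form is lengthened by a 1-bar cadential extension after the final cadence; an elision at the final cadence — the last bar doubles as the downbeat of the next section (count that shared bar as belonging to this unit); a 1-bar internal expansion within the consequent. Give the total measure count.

Basic parallel period: 4 + 4 = 8 bars.
8 (basic form) + 1 (cadential extension) + 1 (internal expansion) = 10.
The elision shares a bar with the next section but does not change this unit's count.

10 measures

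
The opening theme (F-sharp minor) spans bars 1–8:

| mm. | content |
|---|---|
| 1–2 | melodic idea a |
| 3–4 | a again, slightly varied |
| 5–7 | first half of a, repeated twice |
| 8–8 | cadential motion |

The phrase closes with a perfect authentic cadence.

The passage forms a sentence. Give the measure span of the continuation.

After the presentation (mm. 1–4), the continuation covers the fragmentation through the cadence: mm. 5–8.

measures 5–8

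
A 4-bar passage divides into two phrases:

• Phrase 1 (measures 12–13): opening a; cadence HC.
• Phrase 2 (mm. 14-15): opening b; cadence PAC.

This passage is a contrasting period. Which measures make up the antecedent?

The antecedent is the phrase ending with the weaker cadence (half cadence, phrase 1) and the consequent the one ending more conclusively (perfect authentic cadence, phrase 2); the antecedent is measures 12–13.

measures 12–13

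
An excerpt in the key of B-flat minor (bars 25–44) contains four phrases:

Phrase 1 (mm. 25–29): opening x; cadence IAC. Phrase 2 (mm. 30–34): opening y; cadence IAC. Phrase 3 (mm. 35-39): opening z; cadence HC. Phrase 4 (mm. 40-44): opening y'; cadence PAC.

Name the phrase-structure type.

contrasting double period

Four phrases in two halves: the first half (mm. 25–34) ends with an imperfect authentic cadence, the second (measures 35–44) with a perfect authentic cadence — a large antecedent–consequent pair, i.e. a double period.
Phrase 3 begins with different material from phrase 1, making it contrasting.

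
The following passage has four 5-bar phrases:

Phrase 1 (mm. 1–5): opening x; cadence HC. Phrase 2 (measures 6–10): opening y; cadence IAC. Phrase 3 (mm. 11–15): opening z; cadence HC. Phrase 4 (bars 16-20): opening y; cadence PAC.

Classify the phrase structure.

contrasting double period

Four phrases in two halves: the first half (bars 1–10) ends with an imperfect authentic cadence, the second (measures 11–20) with a perfect authentic cadence — a large antecedent–consequent pair, i.e. a double period.
Phrase 3 begins with different material from phrase 1, making it contrasting.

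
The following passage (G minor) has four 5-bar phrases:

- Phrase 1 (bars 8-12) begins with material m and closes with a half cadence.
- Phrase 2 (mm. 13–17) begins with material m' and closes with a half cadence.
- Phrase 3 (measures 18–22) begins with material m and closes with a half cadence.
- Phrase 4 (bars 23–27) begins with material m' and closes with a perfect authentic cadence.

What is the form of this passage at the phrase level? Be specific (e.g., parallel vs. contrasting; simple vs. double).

Four phrases in two halves: the first half (bars 8–17) ends with a half cadence, the second (mm. 18-27) with a perfect authentic cadence — a large antecedent–consequent pair, i.e. a double period.
Phrase 3 begins with the same material as phrase 1, making it parallel.

parallel double period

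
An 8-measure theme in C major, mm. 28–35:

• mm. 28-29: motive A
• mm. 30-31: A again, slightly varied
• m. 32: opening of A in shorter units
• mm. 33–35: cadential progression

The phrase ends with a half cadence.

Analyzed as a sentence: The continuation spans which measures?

measures 32–35

After the presentation (mm. 28–31), the continuation covers the fragmentation through the cadence: mm. 32–35.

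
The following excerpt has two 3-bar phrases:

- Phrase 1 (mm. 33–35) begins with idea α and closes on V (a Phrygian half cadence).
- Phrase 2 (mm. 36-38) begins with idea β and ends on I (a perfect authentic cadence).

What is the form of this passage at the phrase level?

Phrase 1 ends with a Phrygian half cadence (weaker) and phrase 2 with a perfect authentic cadence (stronger): antecedent + consequent = a period.
The two phrases open with different material (α / β), so the period is contrasting.

contrasting period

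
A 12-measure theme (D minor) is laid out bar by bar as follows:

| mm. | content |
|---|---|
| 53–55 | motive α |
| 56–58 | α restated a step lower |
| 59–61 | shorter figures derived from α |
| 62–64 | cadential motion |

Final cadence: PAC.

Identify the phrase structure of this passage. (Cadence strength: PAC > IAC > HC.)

Basic idea (mm. 53–55) + its repetition (mm. 56–58) form the presentation; fragmentation and cadence (mm. 59–64) form the continuation — the 12-bar whole is a sentence.

sentence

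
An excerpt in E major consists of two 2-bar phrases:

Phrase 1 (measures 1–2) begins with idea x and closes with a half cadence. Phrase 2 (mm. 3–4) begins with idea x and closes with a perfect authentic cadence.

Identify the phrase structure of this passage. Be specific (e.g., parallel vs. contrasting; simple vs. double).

parallel period

Phrase 1 ends with a half cadence (weaker) and phrase 2 with a perfect authentic cadence (stronger): antecedent + consequent = a period.
The two phrases open with the same material (x / x), so the period is parallel.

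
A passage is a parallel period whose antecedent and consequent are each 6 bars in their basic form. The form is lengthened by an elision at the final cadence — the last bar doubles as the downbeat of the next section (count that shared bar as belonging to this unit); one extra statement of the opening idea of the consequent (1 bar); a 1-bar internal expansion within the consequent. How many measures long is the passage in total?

Basic parallel period: 6 + 6 = 12 bars.
12 (basic form) + 1 (extra statement) + 1 (internal expansion) = 14.
The elision shares a bar with the next section but does not change this unit's count.

14 measures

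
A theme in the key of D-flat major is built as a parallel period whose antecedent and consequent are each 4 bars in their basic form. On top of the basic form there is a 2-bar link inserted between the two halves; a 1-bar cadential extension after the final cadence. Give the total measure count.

Basic parallel period: 4 + 4 = 8 bars.
8 (basic form) + 2 (link) + 1 (cadential extension) = 11.

11 measures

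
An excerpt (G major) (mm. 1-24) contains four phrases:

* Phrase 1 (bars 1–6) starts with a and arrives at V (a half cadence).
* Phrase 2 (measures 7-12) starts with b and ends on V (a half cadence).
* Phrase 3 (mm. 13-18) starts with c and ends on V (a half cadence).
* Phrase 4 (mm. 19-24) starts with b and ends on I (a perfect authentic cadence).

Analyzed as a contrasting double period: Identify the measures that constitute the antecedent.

In a double period the four phrases pair into a large antecedent (phrases 1–2, ending half cadence) and a large consequent (phrases 3–4, ending perfect authentic cadence). The antecedent spans mm. 1-12.

measures 1–12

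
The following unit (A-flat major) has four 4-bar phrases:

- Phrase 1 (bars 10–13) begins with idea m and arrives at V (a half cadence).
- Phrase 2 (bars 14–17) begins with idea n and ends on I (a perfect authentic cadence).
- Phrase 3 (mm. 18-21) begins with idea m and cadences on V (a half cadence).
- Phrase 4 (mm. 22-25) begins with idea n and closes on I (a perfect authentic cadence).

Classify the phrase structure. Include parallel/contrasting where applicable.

The cadence pattern HC–PAC–HC–PAC is weak–strong twice, and phrases 3–4 restate phrases 1–2: a period heard twice, not a double period (which would end weakly at phrase 2).

repeated period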